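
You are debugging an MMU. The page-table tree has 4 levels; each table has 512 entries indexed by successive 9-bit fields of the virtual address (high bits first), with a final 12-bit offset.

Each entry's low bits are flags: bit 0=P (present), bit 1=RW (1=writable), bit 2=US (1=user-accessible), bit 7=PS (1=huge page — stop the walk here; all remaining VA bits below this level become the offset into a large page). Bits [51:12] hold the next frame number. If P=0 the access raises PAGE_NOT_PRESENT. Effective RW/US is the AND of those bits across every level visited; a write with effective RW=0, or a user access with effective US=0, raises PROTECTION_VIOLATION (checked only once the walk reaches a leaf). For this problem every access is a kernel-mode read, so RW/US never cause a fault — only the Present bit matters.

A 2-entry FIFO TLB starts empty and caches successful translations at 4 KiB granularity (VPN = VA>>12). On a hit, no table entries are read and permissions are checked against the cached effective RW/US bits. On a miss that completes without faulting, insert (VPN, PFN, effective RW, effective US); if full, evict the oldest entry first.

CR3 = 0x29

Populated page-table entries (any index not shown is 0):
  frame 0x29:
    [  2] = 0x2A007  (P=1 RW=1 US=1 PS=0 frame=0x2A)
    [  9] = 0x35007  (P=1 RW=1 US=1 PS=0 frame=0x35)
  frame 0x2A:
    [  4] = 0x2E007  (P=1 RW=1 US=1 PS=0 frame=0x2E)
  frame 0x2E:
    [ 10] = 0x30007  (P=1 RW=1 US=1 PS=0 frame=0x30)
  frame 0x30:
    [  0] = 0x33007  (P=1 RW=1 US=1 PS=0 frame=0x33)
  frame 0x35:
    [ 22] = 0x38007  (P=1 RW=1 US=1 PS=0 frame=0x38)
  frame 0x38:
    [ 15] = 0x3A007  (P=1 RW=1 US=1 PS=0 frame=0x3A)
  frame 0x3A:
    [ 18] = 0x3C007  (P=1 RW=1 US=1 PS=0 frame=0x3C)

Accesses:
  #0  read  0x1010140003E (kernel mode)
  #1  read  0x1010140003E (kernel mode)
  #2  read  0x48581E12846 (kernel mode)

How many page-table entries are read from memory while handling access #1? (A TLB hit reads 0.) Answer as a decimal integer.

Walk each access:
#0 VA=0x1010140003E (r,kernel):
  L0: frame=0x29 idx=2 entry=0x2A007 [P=1 RW=1 US=1 PS=0]
  L1: frame=0x2A idx=4 entry=0x2E007 [P=1 RW=1 US=1 PS=0]
  L2: frame=0x2E idx=10 entry=0x30007 [P=1 RW=1 US=1 PS=0]
  L3: frame=0x30 idx=0 entry=0x33007 [P=1 RW=1 US=1 PS=0]
  ✓ 0x3303E  — 4 lookups
#1 VA=0x1010140003E (r,kernel):
  TLB hit vpn=0x10101400 → PA=0x3303E
#2 VA=0x48581E12846 (r,kernel):
  L0: frame=0x29 idx=9 entry=0x35007 [P=1 RW=1 US=1 PS=0]
  L1: frame=0x35 idx=22 entry=0x38007 [P=1 RW=1 US=1 PS=0]
  L2: frame=0x38 idx=15 entry=0x3A007 [P=1 RW=1 US=1 PS=0]
  L3: frame=0x3A idx=18 entry=0x3C007 [P=1 RW=1 US=1 PS=0]
  ✓ 0x3C846  — 4 lookups

Entries read for #1: 0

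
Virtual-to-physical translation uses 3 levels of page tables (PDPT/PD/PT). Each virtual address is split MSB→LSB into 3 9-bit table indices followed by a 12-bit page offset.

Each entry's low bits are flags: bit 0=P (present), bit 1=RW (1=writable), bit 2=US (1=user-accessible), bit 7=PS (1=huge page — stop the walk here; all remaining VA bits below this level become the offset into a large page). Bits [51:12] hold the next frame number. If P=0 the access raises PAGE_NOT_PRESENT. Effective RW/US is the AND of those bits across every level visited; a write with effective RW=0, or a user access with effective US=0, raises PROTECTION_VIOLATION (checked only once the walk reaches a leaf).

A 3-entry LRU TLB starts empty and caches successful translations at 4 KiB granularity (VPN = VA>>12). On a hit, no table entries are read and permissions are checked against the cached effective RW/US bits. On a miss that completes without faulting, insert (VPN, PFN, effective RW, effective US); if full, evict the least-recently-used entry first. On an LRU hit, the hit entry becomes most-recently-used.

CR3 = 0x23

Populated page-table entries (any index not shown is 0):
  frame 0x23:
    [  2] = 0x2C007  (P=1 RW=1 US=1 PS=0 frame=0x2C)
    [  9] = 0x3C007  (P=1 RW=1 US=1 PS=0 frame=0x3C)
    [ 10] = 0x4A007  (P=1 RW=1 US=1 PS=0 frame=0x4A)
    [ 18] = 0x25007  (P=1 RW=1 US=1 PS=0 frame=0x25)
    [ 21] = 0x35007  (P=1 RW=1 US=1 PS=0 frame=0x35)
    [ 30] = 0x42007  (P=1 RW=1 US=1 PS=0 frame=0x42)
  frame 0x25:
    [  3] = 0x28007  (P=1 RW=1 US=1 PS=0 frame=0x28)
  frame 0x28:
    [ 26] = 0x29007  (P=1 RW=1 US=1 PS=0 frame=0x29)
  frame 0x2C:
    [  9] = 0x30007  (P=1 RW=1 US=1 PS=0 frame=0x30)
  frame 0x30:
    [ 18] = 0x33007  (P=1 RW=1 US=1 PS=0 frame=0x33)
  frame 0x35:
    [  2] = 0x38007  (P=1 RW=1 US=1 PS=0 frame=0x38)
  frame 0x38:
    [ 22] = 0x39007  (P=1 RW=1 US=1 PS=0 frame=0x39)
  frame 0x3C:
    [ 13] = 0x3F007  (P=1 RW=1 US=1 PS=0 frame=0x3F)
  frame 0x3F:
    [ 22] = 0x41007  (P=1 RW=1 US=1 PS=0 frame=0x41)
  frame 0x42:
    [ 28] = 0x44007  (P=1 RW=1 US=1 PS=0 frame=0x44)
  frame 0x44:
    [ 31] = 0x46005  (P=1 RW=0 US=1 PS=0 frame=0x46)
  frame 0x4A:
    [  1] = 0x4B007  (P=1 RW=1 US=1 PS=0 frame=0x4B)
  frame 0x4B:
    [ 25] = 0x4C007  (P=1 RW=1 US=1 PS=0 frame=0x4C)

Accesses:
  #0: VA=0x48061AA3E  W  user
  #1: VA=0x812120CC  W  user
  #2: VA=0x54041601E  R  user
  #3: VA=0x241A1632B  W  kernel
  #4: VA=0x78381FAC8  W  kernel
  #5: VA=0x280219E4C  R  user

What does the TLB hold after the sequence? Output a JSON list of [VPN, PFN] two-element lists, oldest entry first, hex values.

Per-access translation:
#0 VA=0x48061AA3E (w,user):
  L0: frame=0x23 idx=18 entry=0x25007 [P=1 RW=1 US=1 PS=0]
  L1: frame=0x25 idx=3 entry=0x28007 [P=1 RW=1 US=1 PS=0]
  L2: frame=0x28 idx=26 entry=0x29007 [P=1 RW=1 US=1 PS=0]
  ⇒ phys 0x29A3E  [3 reads]
#1 VA=0x812120CC (w,user):
  L0: frame=0x23 idx=2 entry=0x2C007 [P=1 RW=1 US=1 PS=0]
  L1: frame=0x2C idx=9 entry=0x30007 [P=1 RW=1 US=1 PS=0]
  L2: frame=0x30 idx=18 entry=0x33007 [P=1 RW=1 US=1 PS=0]
  ⇒ phys 0x330CC  [3 reads]
#2 VA=0x54041601E (r,user):
  L0: frame=0x23 idx=21 entry=0x35007 [P=1 RW=1 US=1 PS=0]
  L1: frame=0x35 idx=2 entry=0x38007 [P=1 RW=1 US=1 PS=0]
  L2: frame=0x38 idx=22 entry=0x39007 [P=1 RW=1 US=1 PS=0]
  ⇒ phys 0x3901E  [3 reads]
#3 VA=0x241A1632B (w,kernel):
  L0: frame=0x23 idx=9 entry=0x3C007 [P=1 RW=1 US=1 PS=0]
  L1: frame=0x3C idx=13 entry=0x3F007 [P=1 RW=1 US=1 PS=0]
  L2: frame=0x3F idx=22 entry=0x41007 [P=1 RW=1 US=1 PS=0]
  ⇒ phys 0x4132B  [3 reads]
#4 VA=0x78381FAC8 (w,kernel):
  L0: frame=0x23 idx=30 entry=0x42007 [P=1 RW=1 US=1 PS=0]
  L1: frame=0x42 idx=28 entry=0x44007 [P=1 RW=1 US=1 PS=0]
  L2: frame=0x44 idx=31 entry=0x46005 [P=1 RW=0 US=1 PS=0]
  → PROTECTION_VIOLATION  (3 entries read)
#5 VA=0x280219E4C (r,user):
  L0: frame=0x23 idx=10 entry=0x4A007 [P=1 RW=1 US=1 PS=0]
  L1: frame=0x4A idx=1 entry=0x4B007 [P=1 RW=1 US=1 PS=0]
  L2: frame=0x4B idx=25 entry=0x4C007 [P=1 RW=1 US=1 PS=0]
  ⇒ phys 0x4CE4C  [3 reads]

TLB: [["0x540416", "0x39"], ["0x241A16", "0x41"], ["0x280219", "0x4C"]]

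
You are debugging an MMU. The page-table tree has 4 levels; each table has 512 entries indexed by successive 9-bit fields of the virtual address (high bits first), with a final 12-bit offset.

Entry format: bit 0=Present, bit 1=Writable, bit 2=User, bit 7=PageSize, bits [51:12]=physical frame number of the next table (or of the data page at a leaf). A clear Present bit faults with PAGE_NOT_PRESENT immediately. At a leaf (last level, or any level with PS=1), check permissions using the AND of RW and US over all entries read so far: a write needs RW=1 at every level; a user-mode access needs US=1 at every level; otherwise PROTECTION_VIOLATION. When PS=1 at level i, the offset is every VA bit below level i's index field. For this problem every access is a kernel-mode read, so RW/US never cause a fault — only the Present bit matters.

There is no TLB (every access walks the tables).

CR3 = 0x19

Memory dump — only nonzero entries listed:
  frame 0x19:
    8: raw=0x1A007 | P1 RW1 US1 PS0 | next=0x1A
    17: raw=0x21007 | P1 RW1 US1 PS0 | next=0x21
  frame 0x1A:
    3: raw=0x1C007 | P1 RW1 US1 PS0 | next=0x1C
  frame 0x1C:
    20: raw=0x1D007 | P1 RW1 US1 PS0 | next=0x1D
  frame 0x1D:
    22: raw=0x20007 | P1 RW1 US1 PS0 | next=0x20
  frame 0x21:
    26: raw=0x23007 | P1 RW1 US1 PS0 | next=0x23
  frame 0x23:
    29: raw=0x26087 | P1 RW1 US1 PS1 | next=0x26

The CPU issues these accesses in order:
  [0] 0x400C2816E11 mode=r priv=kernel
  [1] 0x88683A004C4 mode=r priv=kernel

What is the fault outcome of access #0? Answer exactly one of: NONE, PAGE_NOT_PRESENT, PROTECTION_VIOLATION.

Trace:
#0 VA=0x400C2816E11 (r,kernel):
  L0: frame=0x19 idx=8 entry=0x1A007 [P=1 RW=1 US=1 PS=0]
  L1: frame=0x1A idx=3 entry=0x1C007 [P=1 RW=1 US=1 PS=0]
  L2: frame=0x1C idx=20 entry=0x1D007 [P=1 RW=1 US=1 PS=0]
  L3: frame=0x1D idx=22 entry=0x20007 [P=1 RW=1 US=1 PS=0]
  ⇒ phys 0x20E11  [4 reads]
#1 VA=0x88683A004C4 (r,kernel):
  L0: frame=0x19 idx=17 entry=0x21007 [P=1 RW=1 US=1 PS=0]
  L1: frame=0x21 idx=26 entry=0x23007 [P=1 RW=1 US=1 PS=0]
  L2: frame=0x23 idx=29 entry=0x26087 [P=1 RW=1 US=1 PS=1]
  ⇒ phys 0x264C4 (huge @L2)  [3 reads]

Access #0 fault: NONE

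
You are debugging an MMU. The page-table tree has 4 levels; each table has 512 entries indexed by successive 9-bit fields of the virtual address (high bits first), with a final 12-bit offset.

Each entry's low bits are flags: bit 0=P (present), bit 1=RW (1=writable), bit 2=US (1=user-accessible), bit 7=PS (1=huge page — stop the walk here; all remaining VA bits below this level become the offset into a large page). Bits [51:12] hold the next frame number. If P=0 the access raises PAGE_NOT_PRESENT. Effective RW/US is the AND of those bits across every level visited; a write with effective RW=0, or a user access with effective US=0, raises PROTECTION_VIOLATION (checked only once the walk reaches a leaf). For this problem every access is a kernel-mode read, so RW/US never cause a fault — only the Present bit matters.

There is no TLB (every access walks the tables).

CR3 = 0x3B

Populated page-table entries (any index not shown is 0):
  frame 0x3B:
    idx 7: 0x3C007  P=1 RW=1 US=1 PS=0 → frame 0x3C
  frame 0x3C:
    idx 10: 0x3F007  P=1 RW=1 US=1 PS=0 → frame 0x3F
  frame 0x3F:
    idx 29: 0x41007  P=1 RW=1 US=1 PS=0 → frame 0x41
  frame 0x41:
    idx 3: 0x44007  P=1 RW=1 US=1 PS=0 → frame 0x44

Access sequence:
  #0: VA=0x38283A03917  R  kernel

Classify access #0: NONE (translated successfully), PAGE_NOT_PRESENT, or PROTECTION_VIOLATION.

Walk each access:
#0 VA=0x38283A03917 (r,kernel):
  L0 @0x3B[7] → 0x3C007  P=1,RW=1,US=1,PS=0
  L1 @0x3C[10] → 0x3F007  P=1,RW=1,US=1,PS=0
  L2 @0x3F[29] → 0x41007  P=1,RW=1,US=1,PS=0
  L3 @0x41[3] → 0x44007  P=1,RW=1,US=1,PS=0
  ✓ 0x44917  — 4 lookups

Access #0 fault: NONE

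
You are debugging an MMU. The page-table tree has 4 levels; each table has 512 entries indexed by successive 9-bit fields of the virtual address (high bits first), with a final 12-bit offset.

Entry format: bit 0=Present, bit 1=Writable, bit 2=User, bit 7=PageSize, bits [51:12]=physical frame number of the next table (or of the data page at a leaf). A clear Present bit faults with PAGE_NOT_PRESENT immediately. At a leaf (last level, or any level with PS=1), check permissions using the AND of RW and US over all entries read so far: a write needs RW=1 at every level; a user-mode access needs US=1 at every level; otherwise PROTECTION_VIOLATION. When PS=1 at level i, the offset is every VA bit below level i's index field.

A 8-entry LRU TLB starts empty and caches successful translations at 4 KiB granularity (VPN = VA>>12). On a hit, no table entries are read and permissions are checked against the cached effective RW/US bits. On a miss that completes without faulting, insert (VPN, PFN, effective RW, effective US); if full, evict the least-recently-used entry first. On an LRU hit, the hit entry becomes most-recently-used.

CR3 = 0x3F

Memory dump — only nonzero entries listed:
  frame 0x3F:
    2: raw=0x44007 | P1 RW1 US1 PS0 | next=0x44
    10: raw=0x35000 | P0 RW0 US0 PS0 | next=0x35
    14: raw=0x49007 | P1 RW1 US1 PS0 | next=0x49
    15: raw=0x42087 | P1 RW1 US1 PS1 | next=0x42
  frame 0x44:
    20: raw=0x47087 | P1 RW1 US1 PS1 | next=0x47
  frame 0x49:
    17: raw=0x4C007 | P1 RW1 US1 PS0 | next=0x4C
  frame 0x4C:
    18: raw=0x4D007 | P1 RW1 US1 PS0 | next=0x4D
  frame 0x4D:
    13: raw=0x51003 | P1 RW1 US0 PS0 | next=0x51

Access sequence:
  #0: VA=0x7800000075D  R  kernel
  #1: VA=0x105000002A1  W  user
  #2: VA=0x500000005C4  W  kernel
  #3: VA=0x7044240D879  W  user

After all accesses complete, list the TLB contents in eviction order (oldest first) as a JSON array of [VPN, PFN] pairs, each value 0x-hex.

Walk each access:
#0 VA=0x7800000075D (r,kernel):
  L0 @0x3F[15] → 0x42087  P=1,RW=1,US=1,PS=1
  ⇒ phys 0x4275D (huge @L0)  [1 reads]
#1 VA=0x105000002A1 (w,user):
  L0 @0x3F[2] → 0x44007  P=1,RW=1,US=1,PS=0
  L1 @0x44[20] → 0x47087  P=1,RW=1,US=1,PS=1
  ⇒ phys 0x472A1 (huge @L1)  [2 reads]
#2 VA=0x500000005C4 (w,kernel):
  L0 @0x3F[10] → 0x35000  P=0,RW=0,US=0,PS=0
  → PAGE_NOT_PRESENT  (1 entries read)
#3 VA=0x7044240D879 (w,user):
  L0 @0x3F[14] → 0x49007  P=1,RW=1,US=1,PS=0
  L1 @0x49[17] → 0x4C007  P=1,RW=1,US=1,PS=0
  L2 @0x4C[18] → 0x4D007  P=1,RW=1,US=1,PS=0
  L3 @0x4D[13] → 0x51003  P=1,RW=1,US=0,PS=0
  → PROTECTION_VIOLATION  (4 entries read)

TLB: [["0x78000000", "0x42"], ["0x10500000", "0x47"]]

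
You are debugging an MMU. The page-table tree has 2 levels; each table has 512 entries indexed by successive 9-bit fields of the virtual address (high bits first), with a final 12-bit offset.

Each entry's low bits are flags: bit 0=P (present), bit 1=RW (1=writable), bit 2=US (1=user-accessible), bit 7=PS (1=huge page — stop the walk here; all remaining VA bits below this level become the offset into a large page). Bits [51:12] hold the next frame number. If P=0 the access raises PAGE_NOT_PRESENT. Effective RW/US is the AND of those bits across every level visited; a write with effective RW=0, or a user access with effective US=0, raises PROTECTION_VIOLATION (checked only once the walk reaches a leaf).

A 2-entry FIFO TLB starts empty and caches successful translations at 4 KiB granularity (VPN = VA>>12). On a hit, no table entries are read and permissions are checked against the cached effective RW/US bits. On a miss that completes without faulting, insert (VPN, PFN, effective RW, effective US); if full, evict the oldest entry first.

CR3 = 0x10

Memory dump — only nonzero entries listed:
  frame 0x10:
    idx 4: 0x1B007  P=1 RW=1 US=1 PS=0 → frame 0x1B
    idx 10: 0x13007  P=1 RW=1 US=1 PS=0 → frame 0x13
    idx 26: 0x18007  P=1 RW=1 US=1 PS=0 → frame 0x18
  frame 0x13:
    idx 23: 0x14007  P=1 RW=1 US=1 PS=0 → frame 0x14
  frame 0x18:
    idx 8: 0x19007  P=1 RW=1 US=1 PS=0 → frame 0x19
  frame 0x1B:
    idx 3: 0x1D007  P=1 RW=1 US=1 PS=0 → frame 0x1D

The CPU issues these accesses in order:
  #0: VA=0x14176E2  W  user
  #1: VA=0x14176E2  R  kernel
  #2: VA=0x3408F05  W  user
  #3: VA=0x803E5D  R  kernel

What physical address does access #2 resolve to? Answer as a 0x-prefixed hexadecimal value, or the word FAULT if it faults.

Per-access translation:
#0 VA=0x14176E2 (w,user):
  L0: frame=0x10 idx=10 entry=0x13007 [P=1 RW=1 US=1 PS=0]
  L1: frame=0x13 idx=23 entry=0x14007 [P=1 RW=1 US=1 PS=0]
  ✓ 0x146E2  — 2 lookups
#1 VA=0x14176E2 (r,kernel):
  TLB hit vpn=0x1417 → PA=0x146E2
#2 VA=0x3408F05 (w,user):
  L0: frame=0x10 idx=26 entry=0x18007 [P=1 RW=1 US=1 PS=0]
  L1: frame=0x18 idx=8 entry=0x19007 [P=1 RW=1 US=1 PS=0]
  ✓ 0x19F05  — 2 lookups
#3 VA=0x803E5D (r,kernel):
  L0: frame=0x10 idx=4 entry=0x1B007 [P=1 RW=1 US=1 PS=0]
  L1: frame=0x1B idx=3 entry=0x1D007 [P=1 RW=1 US=1 PS=0]
  ✓ 0x1DE5D  — 2 lookups

Access #2 PA: 0x19F05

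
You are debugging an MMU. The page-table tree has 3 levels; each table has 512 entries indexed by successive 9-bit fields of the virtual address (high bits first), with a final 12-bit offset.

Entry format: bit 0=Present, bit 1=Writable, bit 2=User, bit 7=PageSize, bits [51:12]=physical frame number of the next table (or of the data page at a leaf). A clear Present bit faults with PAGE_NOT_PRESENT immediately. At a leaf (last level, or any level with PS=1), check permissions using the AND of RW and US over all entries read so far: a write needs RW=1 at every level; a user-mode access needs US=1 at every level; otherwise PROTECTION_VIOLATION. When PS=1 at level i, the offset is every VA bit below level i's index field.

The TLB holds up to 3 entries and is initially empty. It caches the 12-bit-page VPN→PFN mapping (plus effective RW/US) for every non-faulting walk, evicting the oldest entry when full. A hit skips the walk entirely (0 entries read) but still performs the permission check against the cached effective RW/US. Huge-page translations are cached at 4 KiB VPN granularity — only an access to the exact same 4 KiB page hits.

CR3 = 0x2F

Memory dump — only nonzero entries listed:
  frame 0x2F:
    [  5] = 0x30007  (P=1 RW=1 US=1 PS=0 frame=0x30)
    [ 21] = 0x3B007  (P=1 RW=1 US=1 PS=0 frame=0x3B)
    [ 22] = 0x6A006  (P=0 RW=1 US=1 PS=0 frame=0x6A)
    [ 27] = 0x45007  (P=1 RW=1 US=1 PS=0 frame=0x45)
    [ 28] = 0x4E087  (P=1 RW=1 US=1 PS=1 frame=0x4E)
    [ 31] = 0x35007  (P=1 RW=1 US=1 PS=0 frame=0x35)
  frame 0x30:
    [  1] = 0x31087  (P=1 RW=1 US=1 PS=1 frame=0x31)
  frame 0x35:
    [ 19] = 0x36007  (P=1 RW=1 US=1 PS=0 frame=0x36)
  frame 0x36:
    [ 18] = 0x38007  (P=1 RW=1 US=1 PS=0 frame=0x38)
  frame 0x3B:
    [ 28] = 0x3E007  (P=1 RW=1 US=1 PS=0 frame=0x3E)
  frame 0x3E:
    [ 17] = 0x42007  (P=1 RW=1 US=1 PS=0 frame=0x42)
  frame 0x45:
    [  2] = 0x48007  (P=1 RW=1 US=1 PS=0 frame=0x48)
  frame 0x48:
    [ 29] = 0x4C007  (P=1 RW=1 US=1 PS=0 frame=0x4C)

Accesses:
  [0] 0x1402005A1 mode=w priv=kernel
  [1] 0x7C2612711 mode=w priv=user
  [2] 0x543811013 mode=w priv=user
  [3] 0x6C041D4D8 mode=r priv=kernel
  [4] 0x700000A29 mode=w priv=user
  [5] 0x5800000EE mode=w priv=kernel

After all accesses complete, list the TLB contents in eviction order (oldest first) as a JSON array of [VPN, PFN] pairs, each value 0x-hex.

Per-access translation:
#0 VA=0x1402005A1 (w,kernel):
  lvl0: tbl 0x2F, slot 5 ⇒ 0x30007 (P1/RW1/US1/PS0)
  lvl1: tbl 0x30, slot 1 ⇒ 0x31087 (P1/RW1/US1/PS1)
  → PA=0x315A1 (huge @L1)  (2 entries read)
#1 VA=0x7C2612711 (w,user):
  lvl0: tbl 0x2F, slot 31 ⇒ 0x35007 (P1/RW1/US1/PS0)
  lvl1: tbl 0x35, slot 19 ⇒ 0x36007 (P1/RW1/US1/PS0)
  lvl2: tbl 0x36, slot 18 ⇒ 0x38007 (P1/RW1/US1/PS0)
  → PA=0x38711  (3 entries read)
#2 VA=0x543811013 (w,user):
  lvl0: tbl 0x2F, slot 21 ⇒ 0x3B007 (P1/RW1/US1/PS0)
  lvl1: tbl 0x3B, slot 28 ⇒ 0x3E007 (P1/RW1/US1/PS0)
  lvl2: tbl 0x3E, slot 17 ⇒ 0x42007 (P1/RW1/US1/PS0)
  → PA=0x42013  (3 entries read)
#3 VA=0x6C041D4D8 (r,kernel):
  lvl0: tbl 0x2F, slot 27 ⇒ 0x45007 (P1/RW1/US1/PS0)
  lvl1: tbl 0x45, slot 2 ⇒ 0x48007 (P1/RW1/US1/PS0)
  lvl2: tbl 0x48, slot 29 ⇒ 0x4C007 (P1/RW1/US1/PS0)
  → PA=0x4C4D8  (3 entries read)
#4 VA=0x700000A29 (w,user):
  lvl0: tbl 0x2F, slot 28 ⇒ 0x4E087 (P1/RW1/US1/PS1)
  → PA=0x4EA29 (huge @L0)  (1 entries read)
#5 VA=0x5800000EE (w,kernel):
  lvl0: tbl 0x2F, slot 22 ⇒ 0x6A006 (P0/RW1/US1/PS0)
  ⇒ fault: PAGE_NOT_PRESENT  — 1 lookups

TLB: [["0x543811", "0x42"], ["0x6C041D", "0x4C"], ["0x700000", "0x4E"]]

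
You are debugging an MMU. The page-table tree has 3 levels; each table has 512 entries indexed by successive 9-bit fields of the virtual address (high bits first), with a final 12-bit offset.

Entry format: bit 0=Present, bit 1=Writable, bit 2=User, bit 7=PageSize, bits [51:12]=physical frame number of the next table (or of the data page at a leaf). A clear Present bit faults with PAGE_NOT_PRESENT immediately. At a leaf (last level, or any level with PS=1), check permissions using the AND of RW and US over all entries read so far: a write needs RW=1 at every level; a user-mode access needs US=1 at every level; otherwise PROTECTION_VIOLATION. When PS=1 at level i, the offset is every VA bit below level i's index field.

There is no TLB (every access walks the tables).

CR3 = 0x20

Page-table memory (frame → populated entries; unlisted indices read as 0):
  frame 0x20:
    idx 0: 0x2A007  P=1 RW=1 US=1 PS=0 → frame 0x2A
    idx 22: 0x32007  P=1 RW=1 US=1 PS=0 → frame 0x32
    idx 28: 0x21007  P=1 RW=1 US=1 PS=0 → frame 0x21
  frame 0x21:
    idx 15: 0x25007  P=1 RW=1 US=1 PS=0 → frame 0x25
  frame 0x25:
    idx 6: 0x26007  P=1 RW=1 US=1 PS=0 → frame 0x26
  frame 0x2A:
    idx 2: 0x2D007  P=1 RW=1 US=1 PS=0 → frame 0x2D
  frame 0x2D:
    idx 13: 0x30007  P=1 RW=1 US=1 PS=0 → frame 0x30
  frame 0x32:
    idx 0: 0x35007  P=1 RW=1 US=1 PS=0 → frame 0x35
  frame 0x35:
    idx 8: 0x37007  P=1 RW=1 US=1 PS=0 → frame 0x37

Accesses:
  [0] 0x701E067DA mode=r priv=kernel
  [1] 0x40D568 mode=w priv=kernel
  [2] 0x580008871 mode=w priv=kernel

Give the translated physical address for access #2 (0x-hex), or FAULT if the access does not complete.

Trace:
#0 VA=0x701E067DA (r,kernel):
  L0: frame=0x20 idx=28 entry=0x21007 [P=1 RW=1 US=1 PS=0]
  L1: frame=0x21 idx=15 entry=0x25007 [P=1 RW=1 US=1 PS=0]
  L2: frame=0x25 idx=6 entry=0x26007 [P=1 RW=1 US=1 PS=0]
  → PA=0x267DA  (3 entries read)
#1 VA=0x40D568 (w,kernel):
  L0: frame=0x20 idx=0 entry=0x2A007 [P=1 RW=1 US=1 PS=0]
  L1: frame=0x2A idx=2 entry=0x2D007 [P=1 RW=1 US=1 PS=0]
  L2: frame=0x2D idx=13 entry=0x30007 [P=1 RW=1 US=1 PS=0]
  → PA=0x30568  (3 entries read)
#2 VA=0x580008871 (w,kernel):
  L0: frame=0x20 idx=22 entry=0x32007 [P=1 RW=1 US=1 PS=0]
  L1: frame=0x32 idx=0 entry=0x35007 [P=1 RW=1 US=1 PS=0]
  L2: frame=0x35 idx=8 entry=0x37007 [P=1 RW=1 US=1 PS=0]
  → PA=0x37871  (3 entries read)

Access #2 PA: 0x37871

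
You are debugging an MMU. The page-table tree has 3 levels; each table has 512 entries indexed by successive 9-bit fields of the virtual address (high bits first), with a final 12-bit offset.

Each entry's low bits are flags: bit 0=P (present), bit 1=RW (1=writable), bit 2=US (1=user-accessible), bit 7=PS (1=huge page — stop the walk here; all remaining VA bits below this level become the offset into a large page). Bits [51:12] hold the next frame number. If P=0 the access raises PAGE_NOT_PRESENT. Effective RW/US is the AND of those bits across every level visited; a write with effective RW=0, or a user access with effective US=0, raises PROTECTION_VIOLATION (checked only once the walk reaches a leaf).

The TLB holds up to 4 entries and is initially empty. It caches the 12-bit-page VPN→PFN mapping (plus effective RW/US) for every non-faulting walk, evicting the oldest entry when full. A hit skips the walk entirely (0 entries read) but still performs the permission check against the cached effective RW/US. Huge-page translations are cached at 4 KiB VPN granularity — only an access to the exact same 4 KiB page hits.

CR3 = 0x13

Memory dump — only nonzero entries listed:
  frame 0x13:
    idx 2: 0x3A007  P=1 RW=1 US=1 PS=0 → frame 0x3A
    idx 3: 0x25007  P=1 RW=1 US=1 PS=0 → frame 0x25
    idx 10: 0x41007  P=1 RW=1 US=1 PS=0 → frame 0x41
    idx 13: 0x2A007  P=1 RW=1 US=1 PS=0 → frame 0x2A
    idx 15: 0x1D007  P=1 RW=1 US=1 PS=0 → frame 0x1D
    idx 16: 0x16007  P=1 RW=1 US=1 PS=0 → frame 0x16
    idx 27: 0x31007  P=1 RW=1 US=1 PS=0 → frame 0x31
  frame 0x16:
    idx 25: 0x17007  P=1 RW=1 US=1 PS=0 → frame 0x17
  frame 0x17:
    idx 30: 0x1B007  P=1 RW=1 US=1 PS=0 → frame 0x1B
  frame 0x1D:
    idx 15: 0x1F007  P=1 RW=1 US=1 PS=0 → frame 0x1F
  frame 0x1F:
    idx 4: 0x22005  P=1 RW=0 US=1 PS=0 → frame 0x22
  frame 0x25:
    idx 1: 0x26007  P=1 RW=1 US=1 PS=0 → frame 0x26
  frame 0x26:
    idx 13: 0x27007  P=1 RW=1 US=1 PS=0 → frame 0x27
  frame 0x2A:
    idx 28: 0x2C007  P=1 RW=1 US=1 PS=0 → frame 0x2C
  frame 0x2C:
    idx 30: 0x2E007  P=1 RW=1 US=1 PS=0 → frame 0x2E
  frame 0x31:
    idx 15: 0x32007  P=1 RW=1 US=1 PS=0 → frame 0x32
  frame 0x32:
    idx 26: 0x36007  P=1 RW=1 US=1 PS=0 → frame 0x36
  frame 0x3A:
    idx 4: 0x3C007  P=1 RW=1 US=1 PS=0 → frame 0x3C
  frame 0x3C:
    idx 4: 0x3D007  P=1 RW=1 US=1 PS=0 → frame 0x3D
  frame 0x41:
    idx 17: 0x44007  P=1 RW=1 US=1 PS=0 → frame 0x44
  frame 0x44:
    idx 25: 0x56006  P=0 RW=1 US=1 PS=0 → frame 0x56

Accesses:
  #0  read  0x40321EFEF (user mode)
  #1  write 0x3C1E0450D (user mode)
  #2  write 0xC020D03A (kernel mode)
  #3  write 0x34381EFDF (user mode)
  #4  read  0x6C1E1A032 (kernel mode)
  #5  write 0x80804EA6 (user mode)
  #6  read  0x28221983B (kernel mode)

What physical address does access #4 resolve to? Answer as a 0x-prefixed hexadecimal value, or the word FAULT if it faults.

Walk each access:
#0 VA=0x40321EFEF (r,user):
  [0] read 0x13 idx=16: raw=0x16007 flags P=1 W=1 U=1 S=0
  [1] read 0x16 idx=25: raw=0x17007 flags P=1 W=1 U=1 S=0
  [2] read 0x17 idx=30: raw=0x1B007 flags P=1 W=1 U=1 S=0
  → PA=0x1BFEF  (3 entries read)
#1 VA=0x3C1E0450D (w,user):
  [0] read 0x13 idx=15: raw=0x1D007 flags P=1 W=1 U=1 S=0
  [1] read 0x1D idx=15: raw=0x1F007 flags P=1 W=1 U=1 S=0
  [2] read 0x1F idx=4: raw=0x22005 flags P=1 W=0 U=1 S=0
  ✗ PROTECTION_VIOLATION  [3 reads]
#2 VA=0xC020D03A (w,kernel):
  [0] read 0x13 idx=3: raw=0x25007 flags P=1 W=1 U=1 S=0
  [1] read 0x25 idx=1: raw=0x26007 flags P=1 W=1 U=1 S=0
  [2] read 0x26 idx=13: raw=0x27007 flags P=1 W=1 U=1 S=0
  → PA=0x2703A  (3 entries read)
#3 VA=0x34381EFDF (w,user):
  [0] read 0x13 idx=13: raw=0x2A007 flags P=1 W=1 U=1 S=0
  [1] read 0x2A idx=28: raw=0x2C007 flags P=1 W=1 U=1 S=0
  [2] read 0x2C idx=30: raw=0x2E007 flags P=1 W=1 U=1 S=0
  → PA=0x2EFDF  (3 entries read)
#4 VA=0x6C1E1A032 (r,kernel):
  [0] read 0x13 idx=27: raw=0x31007 flags P=1 W=1 U=1 S=0
  [1] read 0x31 idx=15: raw=0x32007 flags P=1 W=1 U=1 S=0
  [2] read 0x32 idx=26: raw=0x36007 flags P=1 W=1 U=1 S=0
  → PA=0x36032  (3 entries read)
#5 VA=0x80804EA6 (w,user):
  [0] read 0x13 idx=2: raw=0x3A007 flags P=1 W=1 U=1 S=0
  [1] read 0x3A idx=4: raw=0x3C007 flags P=1 W=1 U=1 S=0
  [2] read 0x3C idx=4: raw=0x3D007 flags P=1 W=1 U=1 S=0
  → PA=0x3DEA6  (3 entries read)
#6 VA=0x28221983B (r,kernel):
  [0] read 0x13 idx=10: raw=0x41007 flags P=1 W=1 U=1 S=0
  [1] read 0x41 idx=17: raw=0x44007 flags P=1 W=1 U=1 S=0
  [2] read 0x44 idx=25: raw=0x56006 flags P=0 W=1 U=1 S=0
  ✗ PAGE_NOT_PRESENT  [3 reads]

Access #4 PA: 0x36032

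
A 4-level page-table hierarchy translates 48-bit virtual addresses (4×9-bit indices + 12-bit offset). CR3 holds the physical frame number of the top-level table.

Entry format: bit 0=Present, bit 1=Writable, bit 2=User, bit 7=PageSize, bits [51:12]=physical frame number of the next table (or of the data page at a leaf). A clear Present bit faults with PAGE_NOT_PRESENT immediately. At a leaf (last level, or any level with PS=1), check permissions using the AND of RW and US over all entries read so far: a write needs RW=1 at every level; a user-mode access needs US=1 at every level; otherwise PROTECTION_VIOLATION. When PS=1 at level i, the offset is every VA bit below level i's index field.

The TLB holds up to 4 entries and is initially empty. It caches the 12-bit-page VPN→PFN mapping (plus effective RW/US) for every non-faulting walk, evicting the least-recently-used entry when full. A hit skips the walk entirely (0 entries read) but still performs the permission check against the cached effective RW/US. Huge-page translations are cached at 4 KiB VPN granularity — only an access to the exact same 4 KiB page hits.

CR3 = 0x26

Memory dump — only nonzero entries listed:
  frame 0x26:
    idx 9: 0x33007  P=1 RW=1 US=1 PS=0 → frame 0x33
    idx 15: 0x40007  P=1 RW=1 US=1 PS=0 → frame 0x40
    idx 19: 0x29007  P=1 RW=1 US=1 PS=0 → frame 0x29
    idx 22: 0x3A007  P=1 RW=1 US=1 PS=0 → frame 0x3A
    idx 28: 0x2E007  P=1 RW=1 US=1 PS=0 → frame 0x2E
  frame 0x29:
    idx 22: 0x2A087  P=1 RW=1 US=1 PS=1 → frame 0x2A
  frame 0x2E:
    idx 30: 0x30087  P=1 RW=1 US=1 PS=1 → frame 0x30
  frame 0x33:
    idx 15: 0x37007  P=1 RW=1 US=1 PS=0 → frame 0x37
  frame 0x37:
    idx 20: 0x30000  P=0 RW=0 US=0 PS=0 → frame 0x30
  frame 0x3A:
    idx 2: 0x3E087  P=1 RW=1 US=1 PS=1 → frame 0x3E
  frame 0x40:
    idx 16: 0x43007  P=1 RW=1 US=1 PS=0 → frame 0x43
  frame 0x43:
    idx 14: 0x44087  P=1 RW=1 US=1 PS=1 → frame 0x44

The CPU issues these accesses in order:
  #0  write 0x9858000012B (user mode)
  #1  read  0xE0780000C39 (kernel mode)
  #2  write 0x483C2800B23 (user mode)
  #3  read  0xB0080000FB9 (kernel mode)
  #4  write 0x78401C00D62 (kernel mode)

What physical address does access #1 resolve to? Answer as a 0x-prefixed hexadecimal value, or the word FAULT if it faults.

Per-access translation:
#0 VA=0x9858000012B (w,user):
  [0] read 0x26 idx=19: raw=0x29007 flags P=1 W=1 U=1 S=0
  [1] read 0x29 idx=22: raw=0x2A087 flags P=1 W=1 U=1 S=1
  ✓ 0x2A12B (huge @L1)  — 2 lookups
#1 VA=0xE0780000C39 (r,kernel):
  [0] read 0x26 idx=28: raw=0x2E007 flags P=1 W=1 U=1 S=0
  [1] read 0x2E idx=30: raw=0x30087 flags P=1 W=1 U=1 S=1
  ✓ 0x30C39 (huge @L1)  — 2 lookups
#2 VA=0x483C2800B23 (w,user):
  [0] read 0x26 idx=9: raw=0x33007 flags P=1 W=1 U=1 S=0
  [1] read 0x33 idx=15: raw=0x37007 flags P=1 W=1 U=1 S=0
  [2] read 0x37 idx=20: raw=0x30000 flags P=0 W=0 U=0 S=0
  ✗ PAGE_NOT_PRESENT  [3 reads]
#3 VA=0xB0080000FB9 (r,kernel):
  [0] read 0x26 idx=22: raw=0x3A007 flags P=1 W=1 U=1 S=0
  [1] read 0x3A idx=2: raw=0x3E087 flags P=1 W=1 U=1 S=1
  ✓ 0x3EFB9 (huge @L1)  — 2 lookups
#4 VA=0x78401C00D62 (w,kernel):
  [0] read 0x26 idx=15: raw=0x40007 flags P=1 W=1 U=1 S=0
  [1] read 0x40 idx=16: raw=0x43007 flags P=1 W=1 U=1 S=0
  [2] read 0x43 idx=14: raw=0x44087 flags P=1 W=1 U=1 S=1
  ✓ 0x44D62 (huge @L2)  — 3 lookups

Access #1 PA: 0x30C39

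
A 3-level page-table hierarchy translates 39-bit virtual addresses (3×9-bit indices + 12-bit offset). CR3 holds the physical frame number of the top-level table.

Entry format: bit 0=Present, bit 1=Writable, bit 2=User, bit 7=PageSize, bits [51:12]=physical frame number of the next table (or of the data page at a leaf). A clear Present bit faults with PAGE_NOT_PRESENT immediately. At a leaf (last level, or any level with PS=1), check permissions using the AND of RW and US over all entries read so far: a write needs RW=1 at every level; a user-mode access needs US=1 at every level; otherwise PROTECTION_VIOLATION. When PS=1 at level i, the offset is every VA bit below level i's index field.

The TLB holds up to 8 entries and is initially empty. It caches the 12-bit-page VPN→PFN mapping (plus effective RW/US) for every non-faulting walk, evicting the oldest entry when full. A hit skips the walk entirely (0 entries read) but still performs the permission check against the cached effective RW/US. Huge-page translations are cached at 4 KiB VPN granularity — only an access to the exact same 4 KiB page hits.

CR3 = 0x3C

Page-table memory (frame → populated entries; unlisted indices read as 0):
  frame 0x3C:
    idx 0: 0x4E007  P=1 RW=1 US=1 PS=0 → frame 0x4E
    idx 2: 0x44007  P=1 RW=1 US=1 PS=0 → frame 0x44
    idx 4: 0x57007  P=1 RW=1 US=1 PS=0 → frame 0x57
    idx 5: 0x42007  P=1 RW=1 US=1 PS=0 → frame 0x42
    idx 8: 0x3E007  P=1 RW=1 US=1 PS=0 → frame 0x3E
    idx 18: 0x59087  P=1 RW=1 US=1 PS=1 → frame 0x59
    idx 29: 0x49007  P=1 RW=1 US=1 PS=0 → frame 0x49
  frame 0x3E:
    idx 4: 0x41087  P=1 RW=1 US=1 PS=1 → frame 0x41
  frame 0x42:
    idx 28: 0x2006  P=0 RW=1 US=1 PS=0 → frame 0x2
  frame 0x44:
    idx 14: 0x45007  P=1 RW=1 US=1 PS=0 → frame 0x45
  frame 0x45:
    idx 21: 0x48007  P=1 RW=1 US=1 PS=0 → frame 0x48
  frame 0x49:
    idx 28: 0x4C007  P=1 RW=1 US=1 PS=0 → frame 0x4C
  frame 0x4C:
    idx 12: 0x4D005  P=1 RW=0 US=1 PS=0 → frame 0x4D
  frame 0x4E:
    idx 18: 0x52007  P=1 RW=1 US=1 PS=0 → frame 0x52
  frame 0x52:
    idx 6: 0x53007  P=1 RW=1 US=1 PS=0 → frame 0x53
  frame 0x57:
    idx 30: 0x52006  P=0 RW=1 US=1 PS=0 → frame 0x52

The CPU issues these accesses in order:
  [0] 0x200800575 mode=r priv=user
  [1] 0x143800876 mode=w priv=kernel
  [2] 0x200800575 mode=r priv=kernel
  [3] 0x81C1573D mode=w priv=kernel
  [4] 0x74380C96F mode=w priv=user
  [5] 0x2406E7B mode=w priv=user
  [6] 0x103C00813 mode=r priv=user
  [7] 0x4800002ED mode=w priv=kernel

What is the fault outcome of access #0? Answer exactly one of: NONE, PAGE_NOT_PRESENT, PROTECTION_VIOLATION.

Per-access translation:
#0 VA=0x200800575 (r,user):
  L0: frame=0x3C idx=8 entry=0x3E007 [P=1 RW=1 US=1 PS=0]
  L1: frame=0x3E idx=4 entry=0x41087 [P=1 RW=1 US=1 PS=1]
  ⇒ phys 0x41575 (huge @L1)  [2 reads]
#1 VA=0x143800876 (w,kernel):
  L0: frame=0x3C idx=5 entry=0x42007 [P=1 RW=1 US=1 PS=0]
  L1: frame=0x42 idx=28 entry=0x2006 [P=0 RW=1 US=1 PS=0]
  ✗ PAGE_NOT_PRESENT  [2 reads]
#2 VA=0x200800575 (r,kernel):
  TLB hit vpn=0x200800 → PA=0x41575
#3 VA=0x81C1573D (w,kernel):
  L0: frame=0x3C idx=2 entry=0x44007 [P=1 RW=1 US=1 PS=0]
  L1: frame=0x44 idx=14 entry=0x45007 [P=1 RW=1 US=1 PS=0]
  L2: frame=0x45 idx=21 entry=0x48007 [P=1 RW=1 US=1 PS=0]
  ⇒ phys 0x4873D  [3 reads]
#4 VA=0x74380C96F (w,user):
  L0: frame=0x3C idx=29 entry=0x49007 [P=1 RW=1 US=1 PS=0]
  L1: frame=0x49 idx=28 entry=0x4C007 [P=1 RW=1 US=1 PS=0]
  L2: frame=0x4C idx=12 entry=0x4D005 [P=1 RW=0 US=1 PS=0]
  ✗ PROTECTION_VIOLATION  [3 reads]
#5 VA=0x2406E7B (w,user):
  L0: frame=0x3C idx=0 entry=0x4E007 [P=1 RW=1 US=1 PS=0]
  L1: frame=0x4E idx=18 entry=0x52007 [P=1 RW=1 US=1 PS=0]
  L2: frame=0x52 idx=6 entry=0x53007 [P=1 RW=1 US=1 PS=0]
  ⇒ phys 0x53E7B  [3 reads]
#6 VA=0x103C00813 (r,user):
  L0: frame=0x3C idx=4 entry=0x57007 [P=1 RW=1 US=1 PS=0]
  L1: frame=0x57 idx=30 entry=0x52006 [P=0 RW=1 US=1 PS=0]
  ✗ PAGE_NOT_PRESENT  [2 reads]
#7 VA=0x4800002ED (w,kernel):
  L0: frame=0x3C idx=18 entry=0x59087 [P=1 RW=1 US=1 PS=1]
  ⇒ phys 0x592ED (huge @L0)  [1 reads]

Access #0 fault: NONE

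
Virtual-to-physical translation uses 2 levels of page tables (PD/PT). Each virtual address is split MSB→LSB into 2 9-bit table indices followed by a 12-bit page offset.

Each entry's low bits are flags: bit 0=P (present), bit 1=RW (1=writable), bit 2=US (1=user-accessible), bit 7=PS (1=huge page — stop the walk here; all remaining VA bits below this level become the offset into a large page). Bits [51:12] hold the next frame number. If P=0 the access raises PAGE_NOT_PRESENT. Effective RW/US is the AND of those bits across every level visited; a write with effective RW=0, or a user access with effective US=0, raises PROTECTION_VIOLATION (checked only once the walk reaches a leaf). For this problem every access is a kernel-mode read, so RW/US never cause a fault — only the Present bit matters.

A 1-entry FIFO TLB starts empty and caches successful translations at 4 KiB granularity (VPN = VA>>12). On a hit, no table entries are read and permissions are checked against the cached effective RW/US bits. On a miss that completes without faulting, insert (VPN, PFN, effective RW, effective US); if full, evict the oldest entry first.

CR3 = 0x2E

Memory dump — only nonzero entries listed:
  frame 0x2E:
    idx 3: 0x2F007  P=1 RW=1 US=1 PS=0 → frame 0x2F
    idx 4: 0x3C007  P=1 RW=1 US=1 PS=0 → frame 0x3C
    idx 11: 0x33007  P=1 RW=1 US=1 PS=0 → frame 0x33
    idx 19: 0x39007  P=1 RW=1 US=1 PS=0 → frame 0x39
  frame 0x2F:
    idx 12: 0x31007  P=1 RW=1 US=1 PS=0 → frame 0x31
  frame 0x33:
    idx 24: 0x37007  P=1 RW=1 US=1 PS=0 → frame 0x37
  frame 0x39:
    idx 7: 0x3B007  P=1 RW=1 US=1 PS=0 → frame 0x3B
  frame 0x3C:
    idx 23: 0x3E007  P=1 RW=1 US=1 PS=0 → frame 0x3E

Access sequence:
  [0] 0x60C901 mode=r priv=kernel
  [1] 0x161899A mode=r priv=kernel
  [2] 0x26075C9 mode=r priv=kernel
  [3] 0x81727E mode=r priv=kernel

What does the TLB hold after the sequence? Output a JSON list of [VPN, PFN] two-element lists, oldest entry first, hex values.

Walk each access:
#0 VA=0x60C901 (r,kernel):
  lvl0: tbl 0x2E, slot 3 ⇒ 0x2F007 (P1/RW1/US1/PS0)
  lvl1: tbl 0x2F, slot 12 ⇒ 0x31007 (P1/RW1/US1/PS0)
  ⇒ phys 0x31901  [2 reads]
#1 VA=0x161899A (r,kernel):
  lvl0: tbl 0x2E, slot 11 ⇒ 0x33007 (P1/RW1/US1/PS0)
  lvl1: tbl 0x33, slot 24 ⇒ 0x37007 (P1/RW1/US1/PS0)
  ⇒ phys 0x3799A  [2 reads]
#2 VA=0x26075C9 (r,kernel):
  lvl0: tbl 0x2E, slot 19 ⇒ 0x39007 (P1/RW1/US1/PS0)
  lvl1: tbl 0x39, slot 7 ⇒ 0x3B007 (P1/RW1/US1/PS0)
  ⇒ phys 0x3B5C9  [2 reads]
#3 VA=0x81727E (r,kernel):
  lvl0: tbl 0x2E, slot 4 ⇒ 0x3C007 (P1/RW1/US1/PS0)
  lvl1: tbl 0x3C, slot 23 ⇒ 0x3E007 (P1/RW1/US1/PS0)
  ⇒ phys 0x3E27E  [2 reads]

TLB: [["0x817", "0x3E"]]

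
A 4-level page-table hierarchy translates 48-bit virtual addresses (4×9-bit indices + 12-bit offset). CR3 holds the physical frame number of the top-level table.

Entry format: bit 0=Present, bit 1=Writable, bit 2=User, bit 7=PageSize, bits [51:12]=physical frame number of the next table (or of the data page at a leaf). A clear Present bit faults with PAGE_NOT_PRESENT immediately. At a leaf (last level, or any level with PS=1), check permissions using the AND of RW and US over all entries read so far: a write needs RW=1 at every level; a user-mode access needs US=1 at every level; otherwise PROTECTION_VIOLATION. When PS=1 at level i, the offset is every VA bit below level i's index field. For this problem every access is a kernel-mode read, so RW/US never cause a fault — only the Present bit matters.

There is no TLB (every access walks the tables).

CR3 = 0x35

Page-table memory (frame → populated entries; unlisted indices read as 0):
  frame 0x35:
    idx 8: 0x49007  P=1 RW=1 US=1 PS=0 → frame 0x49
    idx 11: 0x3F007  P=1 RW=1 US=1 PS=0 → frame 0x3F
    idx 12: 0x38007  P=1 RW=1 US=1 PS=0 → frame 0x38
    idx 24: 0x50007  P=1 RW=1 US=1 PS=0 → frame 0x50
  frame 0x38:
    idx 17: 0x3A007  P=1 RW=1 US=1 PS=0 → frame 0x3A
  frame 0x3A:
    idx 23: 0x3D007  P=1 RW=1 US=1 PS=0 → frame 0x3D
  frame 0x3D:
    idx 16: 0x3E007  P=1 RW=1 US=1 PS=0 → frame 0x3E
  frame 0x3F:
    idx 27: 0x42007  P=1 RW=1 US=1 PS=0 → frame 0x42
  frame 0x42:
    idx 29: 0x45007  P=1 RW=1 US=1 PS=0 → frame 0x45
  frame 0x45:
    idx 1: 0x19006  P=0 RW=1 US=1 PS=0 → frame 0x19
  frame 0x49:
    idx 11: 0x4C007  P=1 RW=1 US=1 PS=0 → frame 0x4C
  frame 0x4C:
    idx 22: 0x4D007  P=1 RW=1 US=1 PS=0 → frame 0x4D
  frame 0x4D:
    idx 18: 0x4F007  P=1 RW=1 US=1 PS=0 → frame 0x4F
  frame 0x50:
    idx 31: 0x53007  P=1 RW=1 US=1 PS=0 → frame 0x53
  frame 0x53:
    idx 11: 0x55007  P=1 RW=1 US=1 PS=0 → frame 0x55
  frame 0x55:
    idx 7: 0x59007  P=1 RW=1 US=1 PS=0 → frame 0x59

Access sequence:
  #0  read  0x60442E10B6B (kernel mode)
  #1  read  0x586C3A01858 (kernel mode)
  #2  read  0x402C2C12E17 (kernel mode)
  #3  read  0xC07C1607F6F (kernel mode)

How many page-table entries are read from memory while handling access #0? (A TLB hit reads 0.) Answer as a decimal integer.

Walk each access:
#0 VA=0x60442E10B6B (r,kernel):
  L0: frame=0x35 idx=12 entry=0x38007 [P=1 RW=1 US=1 PS=0]
  L1: frame=0x38 idx=17 entry=0x3A007 [P=1 RW=1 US=1 PS=0]
  L2: frame=0x3A idx=23 entry=0x3D007 [P=1 RW=1 US=1 PS=0]
  L3: frame=0x3D idx=16 entry=0x3E007 [P=1 RW=1 US=1 PS=0]
  ⇒ phys 0x3EB6B  [4 reads]
#1 VA=0x586C3A01858 (r,kernel):
  L0: frame=0x35 idx=11 entry=0x3F007 [P=1 RW=1 US=1 PS=0]
  L1: frame=0x3F idx=27 entry=0x42007 [P=1 RW=1 US=1 PS=0]
  L2: frame=0x42 idx=29 entry=0x45007 [P=1 RW=1 US=1 PS=0]
  L3: frame=0x45 idx=1 entry=0x19006 [P=0 RW=1 US=1 PS=0]
  ✗ PAGE_NOT_PRESENT  [4 reads]
#2 VA=0x402C2C12E17 (r,kernel):
  L0: frame=0x35 idx=8 entry=0x49007 [P=1 RW=1 US=1 PS=0]
  L1: frame=0x49 idx=11 entry=0x4C007 [P=1 RW=1 US=1 PS=0]
  L2: frame=0x4C idx=22 entry=0x4D007 [P=1 RW=1 US=1 PS=0]
  L3: frame=0x4D idx=18 entry=0x4F007 [P=1 RW=1 US=1 PS=0]
  ⇒ phys 0x4FE17  [4 reads]
#3 VA=0xC07C1607F6F (r,kernel):
  L0: frame=0x35 idx=24 entry=0x50007 [P=1 RW=1 US=1 PS=0]
  L1: frame=0x50 idx=31 entry=0x53007 [P=1 RW=1 US=1 PS=0]
  L2: frame=0x53 idx=11 entry=0x55007 [P=1 RW=1 US=1 PS=0]
  L3: frame=0x55 idx=7 entry=0x59007 [P=1 RW=1 US=1 PS=0]
  ⇒ phys 0x59F6F  [4 reads]

Entries read for #0: 4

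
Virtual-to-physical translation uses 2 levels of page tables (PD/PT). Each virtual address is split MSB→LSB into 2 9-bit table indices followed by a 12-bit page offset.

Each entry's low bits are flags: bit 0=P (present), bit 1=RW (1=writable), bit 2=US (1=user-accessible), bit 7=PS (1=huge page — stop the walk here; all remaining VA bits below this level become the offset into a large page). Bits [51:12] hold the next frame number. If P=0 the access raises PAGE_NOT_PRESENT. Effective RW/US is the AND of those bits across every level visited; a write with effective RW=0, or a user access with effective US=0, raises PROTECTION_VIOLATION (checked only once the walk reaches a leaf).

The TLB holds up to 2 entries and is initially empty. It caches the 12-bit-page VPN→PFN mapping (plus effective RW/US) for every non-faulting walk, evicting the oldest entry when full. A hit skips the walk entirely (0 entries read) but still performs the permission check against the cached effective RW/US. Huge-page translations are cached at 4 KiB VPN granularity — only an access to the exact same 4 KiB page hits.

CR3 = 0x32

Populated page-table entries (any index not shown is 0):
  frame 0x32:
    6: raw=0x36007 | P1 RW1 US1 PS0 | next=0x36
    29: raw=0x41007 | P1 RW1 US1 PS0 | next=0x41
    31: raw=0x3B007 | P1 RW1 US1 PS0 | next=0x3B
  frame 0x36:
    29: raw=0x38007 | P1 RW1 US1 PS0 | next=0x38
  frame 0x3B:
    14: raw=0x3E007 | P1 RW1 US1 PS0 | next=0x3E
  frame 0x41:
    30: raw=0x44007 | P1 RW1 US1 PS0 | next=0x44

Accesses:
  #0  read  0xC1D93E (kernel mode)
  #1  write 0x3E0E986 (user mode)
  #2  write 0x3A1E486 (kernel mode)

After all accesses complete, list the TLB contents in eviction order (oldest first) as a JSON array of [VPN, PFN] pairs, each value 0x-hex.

Per-access translation:
#0 VA=0xC1D93E (r,kernel):
  [0] read 0x32 idx=6: raw=0x36007 flags P=1 W=1 U=1 S=0
  [1] read 0x36 idx=29: raw=0x38007 flags P=1 W=1 U=1 S=0
  ✓ 0x3893E  — 2 lookups
#1 VA=0x3E0E986 (w,user):
  [0] read 0x32 idx=31: raw=0x3B007 flags P=1 W=1 U=1 S=0
  [1] read 0x3B idx=14: raw=0x3E007 flags P=1 W=1 U=1 S=0
  ✓ 0x3E986  — 2 lookups
#2 VA=0x3A1E486 (w,kernel):
  [0] read 0x32 idx=29: raw=0x41007 flags P=1 W=1 U=1 S=0
  [1] read 0x41 idx=30: raw=0x44007 flags P=1 W=1 U=1 S=0
  ✓ 0x44486  — 2 lookups

TLB: [["0x3E0E", "0x3E"], ["0x3A1E", "0x44"]]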